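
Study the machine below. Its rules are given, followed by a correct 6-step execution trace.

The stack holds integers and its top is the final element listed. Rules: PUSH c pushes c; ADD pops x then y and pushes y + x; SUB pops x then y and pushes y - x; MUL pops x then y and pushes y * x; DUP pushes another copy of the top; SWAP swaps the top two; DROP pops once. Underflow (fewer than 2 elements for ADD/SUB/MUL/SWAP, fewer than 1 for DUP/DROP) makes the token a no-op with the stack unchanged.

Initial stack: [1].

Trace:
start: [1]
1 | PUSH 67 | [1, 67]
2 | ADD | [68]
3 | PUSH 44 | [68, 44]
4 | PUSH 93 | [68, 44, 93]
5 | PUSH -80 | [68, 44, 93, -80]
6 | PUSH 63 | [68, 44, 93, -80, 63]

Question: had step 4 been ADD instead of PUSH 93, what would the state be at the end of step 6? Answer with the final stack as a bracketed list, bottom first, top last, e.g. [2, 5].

[112, -80, 63]

(re-executing from step 4 with the substitution; state before step 4: [68, 44])
4 | ADD | [112]
5 | PUSH -80 | [112, -80]
6 | PUSH 63 | [112, -80, 63]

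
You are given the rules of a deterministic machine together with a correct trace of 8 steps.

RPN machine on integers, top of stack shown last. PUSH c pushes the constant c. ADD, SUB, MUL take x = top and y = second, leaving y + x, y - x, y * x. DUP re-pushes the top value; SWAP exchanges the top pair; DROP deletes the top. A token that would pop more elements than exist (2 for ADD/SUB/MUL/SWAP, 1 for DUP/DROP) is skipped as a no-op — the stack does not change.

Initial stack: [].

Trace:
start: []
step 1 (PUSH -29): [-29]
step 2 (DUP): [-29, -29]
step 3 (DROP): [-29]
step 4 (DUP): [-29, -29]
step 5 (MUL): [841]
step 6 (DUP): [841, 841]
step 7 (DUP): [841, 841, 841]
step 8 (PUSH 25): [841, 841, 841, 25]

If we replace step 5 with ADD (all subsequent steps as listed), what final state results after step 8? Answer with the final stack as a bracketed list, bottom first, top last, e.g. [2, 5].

(re-executing from step 5 with the substitution; state before step 5: [-29, -29])
step 5 (ADD): [-58]
step 6 (DUP): [-58, -58]
step 7 (DUP): [-58, -58, -58]
step 8 (PUSH 25): [-58, -58, -58, 25]

[-58, -58, -58, 25]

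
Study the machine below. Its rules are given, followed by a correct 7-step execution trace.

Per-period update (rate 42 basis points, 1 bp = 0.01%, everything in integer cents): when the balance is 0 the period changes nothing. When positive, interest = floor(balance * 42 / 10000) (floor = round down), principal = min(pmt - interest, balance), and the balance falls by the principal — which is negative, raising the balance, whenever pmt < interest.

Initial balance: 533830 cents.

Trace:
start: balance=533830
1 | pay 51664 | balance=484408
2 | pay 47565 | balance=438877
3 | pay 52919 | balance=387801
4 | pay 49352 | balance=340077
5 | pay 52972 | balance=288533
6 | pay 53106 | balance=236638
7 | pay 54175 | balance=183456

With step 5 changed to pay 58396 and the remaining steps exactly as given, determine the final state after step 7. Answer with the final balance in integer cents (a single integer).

(re-executing from step 5 with the substitution; state before step 5: balance=340077)
5 | pay 58396 | balance=283109
6 | pay 53106 | balance=231192
7 | pay 54175 | balance=177988

177988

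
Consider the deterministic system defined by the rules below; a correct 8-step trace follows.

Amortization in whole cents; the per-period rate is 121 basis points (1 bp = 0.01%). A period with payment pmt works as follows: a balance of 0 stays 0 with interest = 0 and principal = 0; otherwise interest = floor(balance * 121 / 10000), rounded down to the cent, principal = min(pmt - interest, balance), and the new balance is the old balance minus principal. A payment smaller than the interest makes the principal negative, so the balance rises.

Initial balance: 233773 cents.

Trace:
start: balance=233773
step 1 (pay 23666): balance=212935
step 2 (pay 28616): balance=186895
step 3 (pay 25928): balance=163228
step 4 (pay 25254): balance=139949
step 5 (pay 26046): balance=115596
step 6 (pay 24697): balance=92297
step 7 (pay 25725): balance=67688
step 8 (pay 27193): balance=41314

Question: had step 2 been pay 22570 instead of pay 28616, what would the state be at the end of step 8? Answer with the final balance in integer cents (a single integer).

(re-executing from step 2 with the substitution; state before step 2: balance=212935)
step 2 (pay 22570): balance=192941
step 3 (pay 25928): balance=169347
step 4 (pay 25254): balance=146142
step 5 (pay 26046): balance=121864
step 6 (pay 24697): balance=98641
step 7 (pay 25725): balance=74109
step 8 (pay 27193): balance=47812

47812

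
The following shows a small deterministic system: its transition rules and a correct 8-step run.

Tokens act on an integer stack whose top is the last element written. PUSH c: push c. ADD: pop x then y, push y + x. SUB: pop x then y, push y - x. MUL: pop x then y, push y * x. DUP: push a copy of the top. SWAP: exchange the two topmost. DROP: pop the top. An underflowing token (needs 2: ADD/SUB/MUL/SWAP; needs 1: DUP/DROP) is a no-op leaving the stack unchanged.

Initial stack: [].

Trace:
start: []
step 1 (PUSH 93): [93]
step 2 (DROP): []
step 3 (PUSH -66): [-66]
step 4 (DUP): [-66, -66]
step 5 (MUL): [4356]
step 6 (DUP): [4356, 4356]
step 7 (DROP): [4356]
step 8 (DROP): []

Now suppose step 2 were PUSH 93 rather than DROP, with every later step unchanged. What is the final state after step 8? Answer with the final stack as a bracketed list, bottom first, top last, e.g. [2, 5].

(re-executing from step 2 with the substitution; state before step 2: [93])
step 2 (PUSH 93): [93, 93]
step 3 (PUSH -66): [93, 93, -66]
step 4 (DUP): [93, 93, -66, -66]
step 5 (MUL): [93, 93, 4356]
step 6 (DUP): [93, 93, 4356, 4356]
step 7 (DROP): [93, 93, 4356]
step 8 (DROP): [93, 93]

[93, 93]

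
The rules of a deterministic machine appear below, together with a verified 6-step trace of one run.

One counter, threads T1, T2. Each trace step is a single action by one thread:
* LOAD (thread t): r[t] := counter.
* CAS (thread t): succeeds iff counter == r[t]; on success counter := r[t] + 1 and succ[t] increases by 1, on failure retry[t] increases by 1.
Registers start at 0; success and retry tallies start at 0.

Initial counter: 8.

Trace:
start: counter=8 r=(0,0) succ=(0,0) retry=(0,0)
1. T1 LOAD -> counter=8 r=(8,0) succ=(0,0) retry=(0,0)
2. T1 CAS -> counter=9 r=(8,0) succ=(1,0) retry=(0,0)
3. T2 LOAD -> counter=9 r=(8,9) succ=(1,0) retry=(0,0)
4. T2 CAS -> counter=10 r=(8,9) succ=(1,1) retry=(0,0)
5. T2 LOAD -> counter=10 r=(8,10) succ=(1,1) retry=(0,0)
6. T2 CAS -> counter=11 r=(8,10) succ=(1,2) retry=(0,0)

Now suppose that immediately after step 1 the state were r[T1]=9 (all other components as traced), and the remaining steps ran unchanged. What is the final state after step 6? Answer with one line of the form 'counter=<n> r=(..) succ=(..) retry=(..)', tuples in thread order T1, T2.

counter=10 r=(9,9) succ=(0,2) retry=(1,0)

state after step 1 := counter=8 r=(9,0) succ=(0,0) retry=(0,0)
2. T1 CAS -> counter=8 r=(9,0) succ=(0,0) retry=(1,0)
3. T2 LOAD -> counter=8 r=(9,8) succ=(0,0) retry=(1,0)
4. T2 CAS -> counter=9 r=(9,8) succ=(0,1) retry=(1,0)
5. T2 LOAD -> counter=9 r=(9,9) succ=(0,1) retry=(1,0)
6. T2 CAS -> counter=10 r=(9,9) succ=(0,2) retry=(1,0)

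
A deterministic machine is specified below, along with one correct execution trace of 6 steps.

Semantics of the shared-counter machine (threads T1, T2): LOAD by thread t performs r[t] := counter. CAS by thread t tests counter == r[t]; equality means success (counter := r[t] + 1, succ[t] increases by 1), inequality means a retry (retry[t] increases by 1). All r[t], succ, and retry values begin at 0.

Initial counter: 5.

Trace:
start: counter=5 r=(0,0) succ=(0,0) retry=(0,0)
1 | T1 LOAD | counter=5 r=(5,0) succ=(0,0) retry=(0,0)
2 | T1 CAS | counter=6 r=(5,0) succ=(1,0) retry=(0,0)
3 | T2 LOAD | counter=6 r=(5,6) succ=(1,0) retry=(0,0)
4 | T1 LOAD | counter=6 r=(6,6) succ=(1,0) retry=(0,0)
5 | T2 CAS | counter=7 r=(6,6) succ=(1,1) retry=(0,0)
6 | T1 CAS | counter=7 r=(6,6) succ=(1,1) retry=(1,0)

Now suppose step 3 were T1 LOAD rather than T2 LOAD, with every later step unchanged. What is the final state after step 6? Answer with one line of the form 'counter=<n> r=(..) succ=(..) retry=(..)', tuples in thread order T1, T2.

(re-executing from step 3 with the substitution; state before step 3: counter=6 r=(5,0) succ=(1,0) retry=(0,0))
3 | T1 LOAD | counter=6 r=(6,0) succ=(1,0) retry=(0,0)
4 | T1 LOAD | counter=6 r=(6,0) succ=(1,0) retry=(0,0)
5 | T2 CAS | counter=6 r=(6,0) succ=(1,0) retry=(0,1)
6 | T1 CAS | counter=7 r=(6,0) succ=(2,0) retry=(0,1)

counter=7 r=(6,0) succ=(2,0) retry=(0,1)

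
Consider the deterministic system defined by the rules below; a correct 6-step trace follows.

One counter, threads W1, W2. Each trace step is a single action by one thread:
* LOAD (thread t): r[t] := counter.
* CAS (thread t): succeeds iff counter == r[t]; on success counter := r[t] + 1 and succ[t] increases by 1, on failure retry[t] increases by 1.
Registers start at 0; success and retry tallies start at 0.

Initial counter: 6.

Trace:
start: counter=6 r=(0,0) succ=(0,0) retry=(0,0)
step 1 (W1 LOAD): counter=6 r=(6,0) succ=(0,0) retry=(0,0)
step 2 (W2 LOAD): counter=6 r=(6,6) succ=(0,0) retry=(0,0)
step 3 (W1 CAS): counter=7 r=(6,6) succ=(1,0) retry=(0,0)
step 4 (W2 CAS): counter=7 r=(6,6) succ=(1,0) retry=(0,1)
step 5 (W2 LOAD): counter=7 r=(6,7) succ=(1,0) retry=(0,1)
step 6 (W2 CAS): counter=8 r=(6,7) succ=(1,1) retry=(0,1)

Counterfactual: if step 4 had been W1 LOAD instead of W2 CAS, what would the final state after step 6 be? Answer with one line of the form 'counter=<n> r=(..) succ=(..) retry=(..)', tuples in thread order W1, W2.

counter=8 r=(7,7) succ=(1,1) retry=(0,0)

(re-executing from step 4 with the substitution; state before step 4: counter=7 r=(6,6) succ=(1,0) retry=(0,0))
step 4 (W1 LOAD): counter=7 r=(7,6) succ=(1,0) retry=(0,0)
step 5 (W2 LOAD): counter=7 r=(7,7) succ=(1,0) retry=(0,0)
step 6 (W2 CAS): counter=8 r=(7,7) succ=(1,1) retry=(0,0)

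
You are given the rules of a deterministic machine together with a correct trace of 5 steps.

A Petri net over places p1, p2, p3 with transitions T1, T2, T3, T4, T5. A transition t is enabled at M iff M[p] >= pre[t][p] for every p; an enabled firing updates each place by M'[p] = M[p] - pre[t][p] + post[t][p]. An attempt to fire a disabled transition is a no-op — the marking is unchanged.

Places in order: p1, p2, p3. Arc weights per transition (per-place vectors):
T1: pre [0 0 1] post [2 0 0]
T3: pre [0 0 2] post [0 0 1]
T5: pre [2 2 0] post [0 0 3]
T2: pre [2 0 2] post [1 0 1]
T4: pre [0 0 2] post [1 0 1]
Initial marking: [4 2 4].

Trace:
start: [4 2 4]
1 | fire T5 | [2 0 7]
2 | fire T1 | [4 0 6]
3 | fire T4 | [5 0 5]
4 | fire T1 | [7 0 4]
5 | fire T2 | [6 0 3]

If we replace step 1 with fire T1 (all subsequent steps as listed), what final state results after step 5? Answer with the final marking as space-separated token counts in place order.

(re-executing from step 1 with the substitution; state before step 1: [4 2 4])
1 | fire T1 | [6 2 3]
2 | fire T1 | [8 2 2]
3 | fire T4 | [9 2 1]
4 | fire T1 | [11 2 0]
5 | fire T2 | [11 2 0]

11 2 0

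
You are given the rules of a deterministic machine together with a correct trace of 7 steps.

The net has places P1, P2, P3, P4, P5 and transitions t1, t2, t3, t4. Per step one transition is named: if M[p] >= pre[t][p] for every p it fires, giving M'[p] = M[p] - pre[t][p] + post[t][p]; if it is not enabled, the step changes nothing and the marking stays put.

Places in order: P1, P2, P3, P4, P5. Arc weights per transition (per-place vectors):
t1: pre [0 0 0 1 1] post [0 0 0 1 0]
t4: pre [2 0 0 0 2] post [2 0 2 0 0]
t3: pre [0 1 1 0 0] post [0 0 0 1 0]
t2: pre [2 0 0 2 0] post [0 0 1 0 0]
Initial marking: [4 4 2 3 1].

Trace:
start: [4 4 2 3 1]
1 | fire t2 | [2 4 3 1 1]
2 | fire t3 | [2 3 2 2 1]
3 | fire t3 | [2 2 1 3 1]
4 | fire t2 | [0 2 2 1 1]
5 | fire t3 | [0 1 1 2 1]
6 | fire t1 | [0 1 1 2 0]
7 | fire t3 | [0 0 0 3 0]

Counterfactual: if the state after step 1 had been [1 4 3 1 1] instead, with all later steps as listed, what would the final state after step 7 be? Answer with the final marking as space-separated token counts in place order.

state after step 1 := [1 4 3 1 1]
2 | fire t3 | [1 3 2 2 1]
3 | fire t3 | [1 2 1 3 1]
4 | fire t2 | [1 2 1 3 1]
5 | fire t3 | [1 1 0 4 1]
6 | fire t1 | [1 1 0 4 0]
7 | fire t3 | [1 1 0 4 0]

1 1 0 4 0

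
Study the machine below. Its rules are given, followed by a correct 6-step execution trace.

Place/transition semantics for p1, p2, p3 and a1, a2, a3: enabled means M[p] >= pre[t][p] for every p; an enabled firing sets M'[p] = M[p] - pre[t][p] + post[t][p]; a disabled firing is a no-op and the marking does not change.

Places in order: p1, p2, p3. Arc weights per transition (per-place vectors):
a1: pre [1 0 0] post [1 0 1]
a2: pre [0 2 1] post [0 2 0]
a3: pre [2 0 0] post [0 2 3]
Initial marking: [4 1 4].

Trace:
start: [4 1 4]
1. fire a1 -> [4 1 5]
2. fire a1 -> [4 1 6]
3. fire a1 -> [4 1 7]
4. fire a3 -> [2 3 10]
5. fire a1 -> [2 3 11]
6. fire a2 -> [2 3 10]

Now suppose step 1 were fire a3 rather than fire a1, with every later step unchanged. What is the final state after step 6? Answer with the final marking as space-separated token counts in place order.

0 5 11

(re-executing from step 1 with the substitution; state before step 1: [4 1 4])
1. fire a3 -> [2 3 7]
2. fire a1 -> [2 3 8]
3. fire a1 -> [2 3 9]
4. fire a3 -> [0 5 12]
5. fire a1 -> [0 5 12]
6. fire a2 -> [0 5 11]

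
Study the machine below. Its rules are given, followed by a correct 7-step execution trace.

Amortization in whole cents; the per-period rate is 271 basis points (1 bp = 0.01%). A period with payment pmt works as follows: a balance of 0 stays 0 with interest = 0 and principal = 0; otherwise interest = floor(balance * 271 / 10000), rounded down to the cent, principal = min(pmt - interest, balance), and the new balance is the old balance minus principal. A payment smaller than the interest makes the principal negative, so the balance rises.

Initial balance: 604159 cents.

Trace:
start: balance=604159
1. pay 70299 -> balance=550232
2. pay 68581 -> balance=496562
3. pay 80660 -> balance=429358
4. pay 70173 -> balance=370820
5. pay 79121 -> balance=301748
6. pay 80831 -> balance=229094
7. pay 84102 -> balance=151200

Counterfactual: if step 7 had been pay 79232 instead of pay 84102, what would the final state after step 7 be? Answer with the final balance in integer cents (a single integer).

156070

(re-executing from step 7 with the substitution; state before step 7: balance=229094)
7. pay 79232 -> balance=156070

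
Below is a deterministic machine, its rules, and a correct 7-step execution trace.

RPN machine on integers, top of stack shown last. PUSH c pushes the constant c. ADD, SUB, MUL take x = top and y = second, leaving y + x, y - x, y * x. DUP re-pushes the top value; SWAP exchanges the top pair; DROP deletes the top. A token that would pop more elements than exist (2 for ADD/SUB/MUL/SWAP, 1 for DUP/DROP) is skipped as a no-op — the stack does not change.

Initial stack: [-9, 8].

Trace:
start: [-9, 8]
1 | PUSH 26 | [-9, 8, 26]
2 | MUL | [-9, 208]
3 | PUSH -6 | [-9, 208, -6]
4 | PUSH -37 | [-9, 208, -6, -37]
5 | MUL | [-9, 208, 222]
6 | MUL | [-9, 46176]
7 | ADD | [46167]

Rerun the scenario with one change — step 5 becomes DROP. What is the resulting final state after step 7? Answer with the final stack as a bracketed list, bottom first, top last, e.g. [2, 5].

(re-executing from step 5 with the substitution; state before step 5: [-9, 208, -6, -37])
5 | DROP | [-9, 208, -6]
6 | MUL | [-9, -1248]
7 | ADD | [-1257]

[-1257]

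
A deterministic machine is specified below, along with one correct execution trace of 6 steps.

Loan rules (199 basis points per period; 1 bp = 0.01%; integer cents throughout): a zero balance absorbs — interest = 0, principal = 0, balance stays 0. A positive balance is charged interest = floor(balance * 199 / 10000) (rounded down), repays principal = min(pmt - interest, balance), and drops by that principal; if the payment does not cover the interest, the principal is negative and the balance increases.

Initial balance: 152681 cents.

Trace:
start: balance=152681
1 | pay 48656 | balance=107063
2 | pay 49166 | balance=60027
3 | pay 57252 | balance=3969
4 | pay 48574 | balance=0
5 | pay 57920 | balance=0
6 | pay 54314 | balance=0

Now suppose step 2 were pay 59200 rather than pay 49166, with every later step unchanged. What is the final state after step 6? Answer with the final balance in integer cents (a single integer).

0

(re-executing from step 2 with the substitution; state before step 2: balance=107063)
2 | pay 59200 | balance=49993
3 | pay 57252 | balance=0
4 | pay 48574 | balance=0
5 | pay 57920 | balance=0
6 | pay 54314 | balance=0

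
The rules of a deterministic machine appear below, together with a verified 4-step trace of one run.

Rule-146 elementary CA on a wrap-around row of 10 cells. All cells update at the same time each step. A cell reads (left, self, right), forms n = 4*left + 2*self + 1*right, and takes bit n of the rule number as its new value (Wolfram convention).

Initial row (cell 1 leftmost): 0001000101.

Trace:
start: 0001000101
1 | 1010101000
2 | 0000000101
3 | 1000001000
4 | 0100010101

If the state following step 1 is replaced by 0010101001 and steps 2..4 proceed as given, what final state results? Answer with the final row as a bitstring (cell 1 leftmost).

state after step 1 := 0010101001
2 | 1100000110
3 | 0010001000
4 | 0101010100

0101010100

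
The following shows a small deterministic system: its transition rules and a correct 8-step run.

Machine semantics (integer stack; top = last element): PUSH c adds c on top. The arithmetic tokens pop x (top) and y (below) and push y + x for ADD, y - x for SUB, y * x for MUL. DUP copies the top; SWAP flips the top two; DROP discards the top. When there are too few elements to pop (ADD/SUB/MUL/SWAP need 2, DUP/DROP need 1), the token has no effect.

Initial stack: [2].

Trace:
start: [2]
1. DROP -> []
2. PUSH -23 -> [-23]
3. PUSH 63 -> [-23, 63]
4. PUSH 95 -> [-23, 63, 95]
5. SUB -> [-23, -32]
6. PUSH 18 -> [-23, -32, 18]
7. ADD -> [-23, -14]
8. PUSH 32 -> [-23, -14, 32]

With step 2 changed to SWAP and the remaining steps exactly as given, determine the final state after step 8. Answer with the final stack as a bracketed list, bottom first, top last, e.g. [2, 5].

(re-executing from step 2 with the substitution; state before step 2: [])
2. SWAP -> []
3. PUSH 63 -> [63]
4. PUSH 95 -> [63, 95]
5. SUB -> [-32]
6. PUSH 18 -> [-32, 18]
7. ADD -> [-14]
8. PUSH 32 -> [-14, 32]

[-14, 32]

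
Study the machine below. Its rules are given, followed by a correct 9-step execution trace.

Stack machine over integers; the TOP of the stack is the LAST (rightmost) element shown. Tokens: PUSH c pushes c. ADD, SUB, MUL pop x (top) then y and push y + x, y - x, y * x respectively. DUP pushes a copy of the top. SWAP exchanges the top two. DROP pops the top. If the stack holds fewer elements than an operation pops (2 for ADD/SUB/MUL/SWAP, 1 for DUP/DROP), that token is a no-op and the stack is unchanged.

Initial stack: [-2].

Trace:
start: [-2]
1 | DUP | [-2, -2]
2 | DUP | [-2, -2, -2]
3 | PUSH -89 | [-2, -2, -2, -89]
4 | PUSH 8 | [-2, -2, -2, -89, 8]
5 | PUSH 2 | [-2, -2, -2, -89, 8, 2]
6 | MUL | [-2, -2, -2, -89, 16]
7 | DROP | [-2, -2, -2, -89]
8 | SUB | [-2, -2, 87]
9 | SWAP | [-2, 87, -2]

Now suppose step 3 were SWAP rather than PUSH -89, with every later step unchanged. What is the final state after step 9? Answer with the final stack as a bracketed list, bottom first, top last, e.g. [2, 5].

(re-executing from step 3 with the substitution; state before step 3: [-2, -2, -2])
3 | SWAP | [-2, -2, -2]
4 | PUSH 8 | [-2, -2, -2, 8]
5 | PUSH 2 | [-2, -2, -2, 8, 2]
6 | MUL | [-2, -2, -2, 16]
7 | DROP | [-2, -2, -2]
8 | SUB | [-2, 0]
9 | SWAP | [0, -2]

[0, -2]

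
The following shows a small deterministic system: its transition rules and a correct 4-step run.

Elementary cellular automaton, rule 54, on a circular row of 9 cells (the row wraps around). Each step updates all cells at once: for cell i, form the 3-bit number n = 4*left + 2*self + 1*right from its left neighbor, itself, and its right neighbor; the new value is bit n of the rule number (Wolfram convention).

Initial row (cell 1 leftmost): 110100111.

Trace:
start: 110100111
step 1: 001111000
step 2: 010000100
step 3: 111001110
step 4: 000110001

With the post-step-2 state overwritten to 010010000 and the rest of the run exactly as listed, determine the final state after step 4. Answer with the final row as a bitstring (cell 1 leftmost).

000000101

state after step 2 := 010010000
step 3: 111111000
step 4: 000000101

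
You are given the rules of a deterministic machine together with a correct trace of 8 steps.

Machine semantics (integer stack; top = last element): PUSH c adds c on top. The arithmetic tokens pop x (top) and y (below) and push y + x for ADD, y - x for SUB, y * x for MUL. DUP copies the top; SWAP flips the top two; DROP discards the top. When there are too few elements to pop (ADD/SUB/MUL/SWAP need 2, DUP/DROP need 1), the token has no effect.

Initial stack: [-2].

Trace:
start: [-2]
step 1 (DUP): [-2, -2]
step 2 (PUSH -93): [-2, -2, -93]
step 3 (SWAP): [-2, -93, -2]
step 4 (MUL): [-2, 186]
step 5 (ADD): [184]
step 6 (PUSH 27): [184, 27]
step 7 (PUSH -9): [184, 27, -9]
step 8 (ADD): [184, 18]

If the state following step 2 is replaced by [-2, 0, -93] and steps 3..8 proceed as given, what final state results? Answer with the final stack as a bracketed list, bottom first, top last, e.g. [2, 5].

state after step 2 := [-2, 0, -93]
step 3 (SWAP): [-2, -93, 0]
step 4 (MUL): [-2, 0]
step 5 (ADD): [-2]
step 6 (PUSH 27): [-2, 27]
step 7 (PUSH -9): [-2, 27, -9]
step 8 (ADD): [-2, 18]

[-2, 18]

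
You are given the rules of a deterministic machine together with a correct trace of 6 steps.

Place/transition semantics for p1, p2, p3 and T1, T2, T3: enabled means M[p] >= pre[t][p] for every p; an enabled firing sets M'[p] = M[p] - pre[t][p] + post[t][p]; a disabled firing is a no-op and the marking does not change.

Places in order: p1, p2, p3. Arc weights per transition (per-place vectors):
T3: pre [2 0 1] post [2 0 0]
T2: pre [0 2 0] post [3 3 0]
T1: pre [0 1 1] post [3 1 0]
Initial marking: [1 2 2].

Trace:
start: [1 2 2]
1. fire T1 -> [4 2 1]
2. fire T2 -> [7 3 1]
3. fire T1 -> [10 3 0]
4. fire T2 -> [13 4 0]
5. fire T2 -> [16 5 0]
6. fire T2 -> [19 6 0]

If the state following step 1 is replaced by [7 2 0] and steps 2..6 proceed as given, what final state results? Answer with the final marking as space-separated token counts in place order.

19 6 0

state after step 1 := [7 2 0]
2. fire T2 -> [10 3 0]
3. fire T1 -> [10 3 0]
4. fire T2 -> [13 4 0]
5. fire T2 -> [16 5 0]
6. fire T2 -> [19 6 0]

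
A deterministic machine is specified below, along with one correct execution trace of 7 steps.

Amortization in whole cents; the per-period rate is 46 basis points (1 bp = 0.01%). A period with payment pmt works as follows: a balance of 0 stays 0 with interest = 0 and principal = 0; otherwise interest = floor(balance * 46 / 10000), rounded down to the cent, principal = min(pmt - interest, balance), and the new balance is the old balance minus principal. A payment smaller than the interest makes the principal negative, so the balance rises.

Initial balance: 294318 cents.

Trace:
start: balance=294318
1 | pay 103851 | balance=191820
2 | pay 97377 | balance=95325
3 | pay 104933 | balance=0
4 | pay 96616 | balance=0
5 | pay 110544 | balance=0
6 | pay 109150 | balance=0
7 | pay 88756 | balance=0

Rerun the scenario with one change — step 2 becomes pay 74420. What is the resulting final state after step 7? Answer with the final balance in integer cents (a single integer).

0

(re-executing from step 2 with the substitution; state before step 2: balance=191820)
2 | pay 74420 | balance=118282
3 | pay 104933 | balance=13893
4 | pay 96616 | balance=0
5 | pay 110544 | balance=0
6 | pay 109150 | balance=0
7 | pay 88756 | balance=0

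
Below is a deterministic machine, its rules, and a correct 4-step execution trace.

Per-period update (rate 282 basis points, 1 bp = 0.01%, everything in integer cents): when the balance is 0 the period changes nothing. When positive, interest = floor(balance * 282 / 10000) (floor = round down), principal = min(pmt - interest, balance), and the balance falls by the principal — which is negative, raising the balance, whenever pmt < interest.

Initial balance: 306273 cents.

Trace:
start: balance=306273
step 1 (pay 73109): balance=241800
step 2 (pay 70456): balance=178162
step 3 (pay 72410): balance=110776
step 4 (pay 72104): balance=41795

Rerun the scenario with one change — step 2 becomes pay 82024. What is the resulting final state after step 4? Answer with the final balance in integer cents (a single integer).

29565

(re-executing from step 2 with the substitution; state before step 2: balance=241800)
step 2 (pay 82024): balance=166594
step 3 (pay 72410): balance=98881
step 4 (pay 72104): balance=29565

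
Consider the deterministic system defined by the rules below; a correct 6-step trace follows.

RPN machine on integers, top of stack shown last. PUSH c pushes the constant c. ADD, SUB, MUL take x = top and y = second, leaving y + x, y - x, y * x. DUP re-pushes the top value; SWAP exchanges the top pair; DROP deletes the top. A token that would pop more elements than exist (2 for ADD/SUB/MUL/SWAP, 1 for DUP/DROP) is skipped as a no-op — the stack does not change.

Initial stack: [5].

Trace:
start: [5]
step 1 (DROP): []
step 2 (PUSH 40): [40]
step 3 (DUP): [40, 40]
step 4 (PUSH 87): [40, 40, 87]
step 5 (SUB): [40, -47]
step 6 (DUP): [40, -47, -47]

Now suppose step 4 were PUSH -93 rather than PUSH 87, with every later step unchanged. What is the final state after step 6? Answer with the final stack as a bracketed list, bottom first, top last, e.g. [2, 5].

[40, 133, 133]

(re-executing from step 4 with the substitution; state before step 4: [40, 40])
step 4 (PUSH -93): [40, 40, -93]
step 5 (SUB): [40, 133]
step 6 (DUP): [40, 133, 133]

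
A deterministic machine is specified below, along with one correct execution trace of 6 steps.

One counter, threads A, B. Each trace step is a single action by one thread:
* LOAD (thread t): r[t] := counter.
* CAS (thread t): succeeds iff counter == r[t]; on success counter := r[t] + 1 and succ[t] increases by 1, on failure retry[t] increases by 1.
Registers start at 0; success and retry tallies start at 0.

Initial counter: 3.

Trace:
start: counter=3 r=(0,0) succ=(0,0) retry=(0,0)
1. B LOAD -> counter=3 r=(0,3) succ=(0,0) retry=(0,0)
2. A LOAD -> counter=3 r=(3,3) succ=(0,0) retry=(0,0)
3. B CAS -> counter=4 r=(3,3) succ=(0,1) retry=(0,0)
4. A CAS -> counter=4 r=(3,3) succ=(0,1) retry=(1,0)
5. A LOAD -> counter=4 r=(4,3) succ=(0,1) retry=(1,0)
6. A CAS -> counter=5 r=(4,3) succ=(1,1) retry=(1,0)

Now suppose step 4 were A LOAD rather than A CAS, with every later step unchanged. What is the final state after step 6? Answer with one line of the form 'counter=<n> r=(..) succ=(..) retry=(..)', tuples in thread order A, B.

counter=5 r=(4,3) succ=(1,1) retry=(0,0)

(re-executing from step 4 with the substitution; state before step 4: counter=4 r=(3,3) succ=(0,1) retry=(0,0))
4. A LOAD -> counter=4 r=(4,3) succ=(0,1) retry=(0,0)
5. A LOAD -> counter=4 r=(4,3) succ=(0,1) retry=(0,0)
6. A CAS -> counter=5 r=(4,3) succ=(1,1) retry=(0,0)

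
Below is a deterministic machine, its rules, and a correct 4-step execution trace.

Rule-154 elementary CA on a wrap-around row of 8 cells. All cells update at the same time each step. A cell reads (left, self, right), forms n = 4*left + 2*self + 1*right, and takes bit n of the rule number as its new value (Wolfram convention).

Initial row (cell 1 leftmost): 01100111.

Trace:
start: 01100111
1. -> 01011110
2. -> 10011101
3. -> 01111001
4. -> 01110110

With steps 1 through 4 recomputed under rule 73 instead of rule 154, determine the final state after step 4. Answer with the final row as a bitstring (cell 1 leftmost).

(re-executing steps 1..4 under rule 73; state before step 1: 01100111)
1. -> 01100101
2. -> 01100000
3. -> 01101111
4. -> 01101001

01101001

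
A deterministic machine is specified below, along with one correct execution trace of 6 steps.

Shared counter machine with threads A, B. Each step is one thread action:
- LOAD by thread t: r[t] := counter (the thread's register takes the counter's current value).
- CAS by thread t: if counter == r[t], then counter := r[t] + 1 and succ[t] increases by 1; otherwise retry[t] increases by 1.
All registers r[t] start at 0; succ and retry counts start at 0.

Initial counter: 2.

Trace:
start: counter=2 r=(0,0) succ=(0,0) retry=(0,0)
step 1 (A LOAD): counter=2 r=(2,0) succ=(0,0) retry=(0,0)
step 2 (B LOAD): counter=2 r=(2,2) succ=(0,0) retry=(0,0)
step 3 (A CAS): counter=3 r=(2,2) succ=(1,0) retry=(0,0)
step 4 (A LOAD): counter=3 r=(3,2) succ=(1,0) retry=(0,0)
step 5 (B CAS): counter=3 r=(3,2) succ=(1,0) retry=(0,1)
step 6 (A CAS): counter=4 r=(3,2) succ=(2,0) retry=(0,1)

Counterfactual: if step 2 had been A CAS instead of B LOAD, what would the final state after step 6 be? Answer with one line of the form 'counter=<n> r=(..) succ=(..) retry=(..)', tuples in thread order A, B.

(re-executing from step 2 with the substitution; state before step 2: counter=2 r=(2,0) succ=(0,0) retry=(0,0))
step 2 (A CAS): counter=3 r=(2,0) succ=(1,0) retry=(0,0)
step 3 (A CAS): counter=3 r=(2,0) succ=(1,0) retry=(1,0)
step 4 (A LOAD): counter=3 r=(3,0) succ=(1,0) retry=(1,0)
step 5 (B CAS): counter=3 r=(3,0) succ=(1,0) retry=(1,1)
step 6 (A CAS): counter=4 r=(3,0) succ=(2,0) retry=(1,1)

counter=4 r=(3,0) succ=(2,0) retry=(1,1)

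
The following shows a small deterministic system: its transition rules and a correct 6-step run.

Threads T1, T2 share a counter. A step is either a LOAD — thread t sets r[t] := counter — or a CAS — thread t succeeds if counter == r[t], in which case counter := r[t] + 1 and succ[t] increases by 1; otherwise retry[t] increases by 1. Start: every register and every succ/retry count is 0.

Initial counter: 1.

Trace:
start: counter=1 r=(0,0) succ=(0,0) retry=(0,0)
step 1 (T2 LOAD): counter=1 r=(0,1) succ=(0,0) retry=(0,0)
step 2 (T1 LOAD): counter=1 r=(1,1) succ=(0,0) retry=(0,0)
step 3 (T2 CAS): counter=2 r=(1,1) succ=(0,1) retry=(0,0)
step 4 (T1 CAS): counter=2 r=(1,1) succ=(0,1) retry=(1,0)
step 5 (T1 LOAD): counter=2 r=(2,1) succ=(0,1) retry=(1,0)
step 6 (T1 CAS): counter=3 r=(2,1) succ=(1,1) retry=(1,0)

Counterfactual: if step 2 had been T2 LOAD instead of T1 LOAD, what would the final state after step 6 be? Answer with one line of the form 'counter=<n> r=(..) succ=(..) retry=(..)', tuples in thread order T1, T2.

(re-executing from step 2 with the substitution; state before step 2: counter=1 r=(0,1) succ=(0,0) retry=(0,0))
step 2 (T2 LOAD): counter=1 r=(0,1) succ=(0,0) retry=(0,0)
step 3 (T2 CAS): counter=2 r=(0,1) succ=(0,1) retry=(0,0)
step 4 (T1 CAS): counter=2 r=(0,1) succ=(0,1) retry=(1,0)
step 5 (T1 LOAD): counter=2 r=(2,1) succ=(0,1) retry=(1,0)
step 6 (T1 CAS): counter=3 r=(2,1) succ=(1,1) retry=(1,0)

counter=3 r=(2,1) succ=(1,1) retry=(1,0)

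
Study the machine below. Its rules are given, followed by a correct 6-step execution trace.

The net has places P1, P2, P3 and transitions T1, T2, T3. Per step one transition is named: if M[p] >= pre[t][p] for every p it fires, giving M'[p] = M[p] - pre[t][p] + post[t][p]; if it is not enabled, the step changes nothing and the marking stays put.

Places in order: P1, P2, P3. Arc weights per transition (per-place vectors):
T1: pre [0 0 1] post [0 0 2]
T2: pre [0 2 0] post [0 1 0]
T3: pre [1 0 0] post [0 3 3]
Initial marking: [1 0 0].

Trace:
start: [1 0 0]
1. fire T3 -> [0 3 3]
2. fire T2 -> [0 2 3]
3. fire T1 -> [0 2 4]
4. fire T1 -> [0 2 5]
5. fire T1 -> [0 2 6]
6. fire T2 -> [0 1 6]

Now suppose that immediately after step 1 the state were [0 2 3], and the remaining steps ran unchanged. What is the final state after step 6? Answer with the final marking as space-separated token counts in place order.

0 1 6

state after step 1 := [0 2 3]
2. fire T2 -> [0 1 3]
3. fire T1 -> [0 1 4]
4. fire T1 -> [0 1 5]
5. fire T1 -> [0 1 6]
6. fire T2 -> [0 1 6]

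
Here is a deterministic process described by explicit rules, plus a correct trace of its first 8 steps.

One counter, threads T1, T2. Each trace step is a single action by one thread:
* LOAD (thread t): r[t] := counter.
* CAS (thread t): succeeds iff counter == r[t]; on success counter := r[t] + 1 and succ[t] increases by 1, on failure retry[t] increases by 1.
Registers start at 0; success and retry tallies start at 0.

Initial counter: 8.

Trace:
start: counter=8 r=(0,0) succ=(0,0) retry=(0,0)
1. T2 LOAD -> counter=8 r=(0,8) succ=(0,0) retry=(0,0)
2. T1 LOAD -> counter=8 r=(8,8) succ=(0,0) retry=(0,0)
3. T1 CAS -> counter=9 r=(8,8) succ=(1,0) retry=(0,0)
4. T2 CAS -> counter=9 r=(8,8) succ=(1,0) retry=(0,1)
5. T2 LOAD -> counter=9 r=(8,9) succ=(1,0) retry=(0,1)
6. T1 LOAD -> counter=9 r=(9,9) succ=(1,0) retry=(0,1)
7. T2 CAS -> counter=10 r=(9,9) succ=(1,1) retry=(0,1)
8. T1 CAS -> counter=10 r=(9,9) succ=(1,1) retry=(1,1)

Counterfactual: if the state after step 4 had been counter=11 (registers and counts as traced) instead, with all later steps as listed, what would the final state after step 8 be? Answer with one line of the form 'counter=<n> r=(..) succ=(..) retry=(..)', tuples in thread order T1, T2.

counter=12 r=(11,11) succ=(1,1) retry=(1,1)

state after step 4 := counter=11 r=(8,8) succ=(1,0) retry=(0,1)
5. T2 LOAD -> counter=11 r=(8,11) succ=(1,0) retry=(0,1)
6. T1 LOAD -> counter=11 r=(11,11) succ=(1,0) retry=(0,1)
7. T2 CAS -> counter=12 r=(11,11) succ=(1,1) retry=(0,1)
8. T1 CAS -> counter=12 r=(11,11) succ=(1,1) retry=(1,1)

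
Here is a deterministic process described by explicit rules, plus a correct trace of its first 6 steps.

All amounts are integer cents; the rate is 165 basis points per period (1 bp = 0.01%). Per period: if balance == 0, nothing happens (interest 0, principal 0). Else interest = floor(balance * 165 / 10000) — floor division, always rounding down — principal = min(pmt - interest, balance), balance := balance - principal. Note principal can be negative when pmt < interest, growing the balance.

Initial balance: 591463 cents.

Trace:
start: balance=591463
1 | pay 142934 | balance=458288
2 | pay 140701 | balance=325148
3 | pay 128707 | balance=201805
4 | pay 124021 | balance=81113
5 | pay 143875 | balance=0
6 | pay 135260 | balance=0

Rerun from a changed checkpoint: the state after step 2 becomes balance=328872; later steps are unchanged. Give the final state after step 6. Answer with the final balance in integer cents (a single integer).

0

state after step 2 := balance=328872
3 | pay 128707 | balance=205591
4 | pay 124021 | balance=84962
5 | pay 143875 | balance=0
6 | pay 135260 | balance=0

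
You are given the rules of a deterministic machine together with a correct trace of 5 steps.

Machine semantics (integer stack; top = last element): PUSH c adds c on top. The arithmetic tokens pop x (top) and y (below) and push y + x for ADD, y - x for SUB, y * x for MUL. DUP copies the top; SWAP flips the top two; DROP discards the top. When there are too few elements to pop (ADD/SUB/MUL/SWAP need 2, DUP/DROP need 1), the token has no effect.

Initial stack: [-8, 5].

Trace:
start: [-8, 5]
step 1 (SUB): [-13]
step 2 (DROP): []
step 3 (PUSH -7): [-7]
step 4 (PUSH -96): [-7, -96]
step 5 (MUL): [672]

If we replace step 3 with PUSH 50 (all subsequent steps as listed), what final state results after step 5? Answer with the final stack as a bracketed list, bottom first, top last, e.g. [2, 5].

(re-executing from step 3 with the substitution; state before step 3: [])
step 3 (PUSH 50): [50]
step 4 (PUSH -96): [50, -96]
step 5 (MUL): [-4800]

[-4800]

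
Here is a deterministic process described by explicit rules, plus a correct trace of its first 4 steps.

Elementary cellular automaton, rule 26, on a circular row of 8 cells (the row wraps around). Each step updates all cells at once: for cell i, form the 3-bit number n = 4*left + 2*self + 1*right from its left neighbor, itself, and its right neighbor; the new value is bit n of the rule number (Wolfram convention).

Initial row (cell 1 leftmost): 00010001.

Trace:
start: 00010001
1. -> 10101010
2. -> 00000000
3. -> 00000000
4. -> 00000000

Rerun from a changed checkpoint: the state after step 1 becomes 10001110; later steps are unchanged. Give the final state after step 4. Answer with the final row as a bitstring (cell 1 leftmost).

state after step 1 := 10001110
2. -> 01011000
3. -> 10010100
4. -> 01100011

01100011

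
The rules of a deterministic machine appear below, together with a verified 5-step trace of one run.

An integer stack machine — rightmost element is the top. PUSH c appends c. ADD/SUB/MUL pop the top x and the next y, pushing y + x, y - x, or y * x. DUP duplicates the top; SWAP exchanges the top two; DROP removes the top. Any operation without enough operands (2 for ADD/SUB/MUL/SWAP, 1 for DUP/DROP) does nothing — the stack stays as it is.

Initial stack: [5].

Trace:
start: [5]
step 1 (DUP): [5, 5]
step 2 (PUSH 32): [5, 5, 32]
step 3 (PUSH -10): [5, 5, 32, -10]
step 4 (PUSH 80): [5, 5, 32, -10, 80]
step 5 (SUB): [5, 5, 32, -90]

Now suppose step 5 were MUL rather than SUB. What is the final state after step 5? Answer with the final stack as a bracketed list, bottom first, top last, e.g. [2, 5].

[5, 5, 32, -800]

(re-executing from step 5 with the substitution; state before step 5: [5, 5, 32, -10, 80])
step 5 (MUL): [5, 5, 32, -800]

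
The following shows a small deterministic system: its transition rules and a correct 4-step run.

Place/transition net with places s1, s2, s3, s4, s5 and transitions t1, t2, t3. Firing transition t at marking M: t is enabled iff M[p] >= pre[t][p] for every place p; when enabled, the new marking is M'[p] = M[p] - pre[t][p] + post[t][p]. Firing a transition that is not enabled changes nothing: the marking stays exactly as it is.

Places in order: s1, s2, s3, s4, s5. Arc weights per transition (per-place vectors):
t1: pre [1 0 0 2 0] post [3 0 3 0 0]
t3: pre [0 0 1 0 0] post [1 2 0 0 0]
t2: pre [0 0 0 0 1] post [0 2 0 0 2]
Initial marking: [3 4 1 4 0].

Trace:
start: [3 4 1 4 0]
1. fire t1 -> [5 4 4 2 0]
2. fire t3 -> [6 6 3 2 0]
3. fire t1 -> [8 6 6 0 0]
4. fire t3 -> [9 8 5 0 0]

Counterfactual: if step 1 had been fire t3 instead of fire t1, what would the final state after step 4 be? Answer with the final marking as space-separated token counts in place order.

7 8 2 2 0

(re-executing from step 1 with the substitution; state before step 1: [3 4 1 4 0])
1. fire t3 -> [4 6 0 4 0]
2. fire t3 -> [4 6 0 4 0]
3. fire t1 -> [6 6 3 2 0]
4. fire t3 -> [7 8 2 2 0]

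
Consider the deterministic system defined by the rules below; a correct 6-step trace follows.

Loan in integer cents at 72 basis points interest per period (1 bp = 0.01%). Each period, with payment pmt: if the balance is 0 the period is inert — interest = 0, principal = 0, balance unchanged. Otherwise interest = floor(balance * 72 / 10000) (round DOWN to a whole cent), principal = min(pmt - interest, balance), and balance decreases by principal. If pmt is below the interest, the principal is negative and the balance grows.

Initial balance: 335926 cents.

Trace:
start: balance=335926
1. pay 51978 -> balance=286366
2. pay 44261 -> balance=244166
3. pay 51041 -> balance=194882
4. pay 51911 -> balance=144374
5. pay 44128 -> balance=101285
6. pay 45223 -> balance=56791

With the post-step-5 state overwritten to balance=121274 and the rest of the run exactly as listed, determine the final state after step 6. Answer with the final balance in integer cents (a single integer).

76924

state after step 5 := balance=121274
6. pay 45223 -> balance=76924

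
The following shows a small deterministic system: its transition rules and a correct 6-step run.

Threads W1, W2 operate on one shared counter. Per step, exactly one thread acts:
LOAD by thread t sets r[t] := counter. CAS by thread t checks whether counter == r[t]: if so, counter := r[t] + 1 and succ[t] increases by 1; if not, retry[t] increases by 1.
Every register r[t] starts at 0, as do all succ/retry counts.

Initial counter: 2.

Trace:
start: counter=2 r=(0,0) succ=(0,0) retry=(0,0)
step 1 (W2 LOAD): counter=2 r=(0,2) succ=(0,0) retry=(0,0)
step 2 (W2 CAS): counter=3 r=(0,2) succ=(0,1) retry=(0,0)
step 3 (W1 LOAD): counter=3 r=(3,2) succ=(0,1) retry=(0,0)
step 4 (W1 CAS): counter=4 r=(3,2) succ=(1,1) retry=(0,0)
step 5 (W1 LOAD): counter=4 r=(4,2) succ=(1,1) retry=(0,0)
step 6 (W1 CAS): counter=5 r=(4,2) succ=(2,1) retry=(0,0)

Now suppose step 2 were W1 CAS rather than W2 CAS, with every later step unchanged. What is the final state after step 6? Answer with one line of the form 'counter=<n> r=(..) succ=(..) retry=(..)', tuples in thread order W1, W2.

(re-executing from step 2 with the substitution; state before step 2: counter=2 r=(0,2) succ=(0,0) retry=(0,0))
step 2 (W1 CAS): counter=2 r=(0,2) succ=(0,0) retry=(1,0)
step 3 (W1 LOAD): counter=2 r=(2,2) succ=(0,0) retry=(1,0)
step 4 (W1 CAS): counter=3 r=(2,2) succ=(1,0) retry=(1,0)
step 5 (W1 LOAD): counter=3 r=(3,2) succ=(1,0) retry=(1,0)
step 6 (W1 CAS): counter=4 r=(3,2) succ=(2,0) retry=(1,0)

counter=4 r=(3,2) succ=(2,0) retry=(1,0)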